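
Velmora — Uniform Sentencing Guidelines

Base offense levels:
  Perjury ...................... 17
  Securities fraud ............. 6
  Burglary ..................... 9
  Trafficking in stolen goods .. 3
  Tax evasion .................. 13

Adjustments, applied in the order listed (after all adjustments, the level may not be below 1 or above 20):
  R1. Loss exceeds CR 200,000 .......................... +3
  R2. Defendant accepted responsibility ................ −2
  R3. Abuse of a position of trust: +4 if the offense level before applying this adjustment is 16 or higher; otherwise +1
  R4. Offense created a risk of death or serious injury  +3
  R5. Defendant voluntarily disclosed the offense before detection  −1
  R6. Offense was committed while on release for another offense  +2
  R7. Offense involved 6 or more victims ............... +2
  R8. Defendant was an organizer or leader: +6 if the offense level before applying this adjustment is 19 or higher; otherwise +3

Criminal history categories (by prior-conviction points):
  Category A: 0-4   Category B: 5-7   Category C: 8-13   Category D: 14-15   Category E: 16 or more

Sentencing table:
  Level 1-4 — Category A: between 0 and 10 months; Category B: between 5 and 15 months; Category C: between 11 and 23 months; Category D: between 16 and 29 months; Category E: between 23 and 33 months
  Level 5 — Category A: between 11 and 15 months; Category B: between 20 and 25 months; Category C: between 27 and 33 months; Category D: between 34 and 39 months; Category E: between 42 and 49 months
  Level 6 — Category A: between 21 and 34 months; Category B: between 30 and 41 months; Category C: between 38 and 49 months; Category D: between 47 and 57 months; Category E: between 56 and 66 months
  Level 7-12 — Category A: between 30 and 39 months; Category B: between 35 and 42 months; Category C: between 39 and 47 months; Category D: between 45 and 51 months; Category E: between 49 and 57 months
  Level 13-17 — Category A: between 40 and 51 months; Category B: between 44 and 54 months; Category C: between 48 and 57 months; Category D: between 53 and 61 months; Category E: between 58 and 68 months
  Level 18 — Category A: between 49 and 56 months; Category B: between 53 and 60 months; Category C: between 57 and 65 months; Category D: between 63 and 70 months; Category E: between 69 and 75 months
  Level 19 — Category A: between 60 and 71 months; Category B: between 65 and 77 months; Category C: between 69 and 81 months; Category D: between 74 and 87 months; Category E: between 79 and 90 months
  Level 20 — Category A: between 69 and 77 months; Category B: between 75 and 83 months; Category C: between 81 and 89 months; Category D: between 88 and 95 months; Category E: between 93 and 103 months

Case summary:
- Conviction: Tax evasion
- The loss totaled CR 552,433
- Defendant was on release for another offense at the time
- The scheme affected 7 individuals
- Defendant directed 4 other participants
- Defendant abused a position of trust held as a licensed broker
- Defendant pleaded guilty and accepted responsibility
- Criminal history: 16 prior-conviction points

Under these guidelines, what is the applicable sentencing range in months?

93-103 months

Base offense level for tax evasion: 13.
R1 applies: 13 + 3 = 16.
R2 applies: 16 − 2 = 14.
R3 applies (level before this adjustment is 14 < 16, so +1): 14 + 1 = 15.
R6 applies: 15 + 2 = 17.
R7 applies: 17 + 2 = 19.
R8 applies (level before this adjustment is 19 ≥ 19, so +6): 19 + 6 = 25.
Level 25 exceeds the maximum of 20; capped at 20.
Final offense level: 20.
Criminal history: 16 prior points → Category E (16+).
Level 20 falls in the 20 band.
Grid: Level 20 × Category E = 93-103 months.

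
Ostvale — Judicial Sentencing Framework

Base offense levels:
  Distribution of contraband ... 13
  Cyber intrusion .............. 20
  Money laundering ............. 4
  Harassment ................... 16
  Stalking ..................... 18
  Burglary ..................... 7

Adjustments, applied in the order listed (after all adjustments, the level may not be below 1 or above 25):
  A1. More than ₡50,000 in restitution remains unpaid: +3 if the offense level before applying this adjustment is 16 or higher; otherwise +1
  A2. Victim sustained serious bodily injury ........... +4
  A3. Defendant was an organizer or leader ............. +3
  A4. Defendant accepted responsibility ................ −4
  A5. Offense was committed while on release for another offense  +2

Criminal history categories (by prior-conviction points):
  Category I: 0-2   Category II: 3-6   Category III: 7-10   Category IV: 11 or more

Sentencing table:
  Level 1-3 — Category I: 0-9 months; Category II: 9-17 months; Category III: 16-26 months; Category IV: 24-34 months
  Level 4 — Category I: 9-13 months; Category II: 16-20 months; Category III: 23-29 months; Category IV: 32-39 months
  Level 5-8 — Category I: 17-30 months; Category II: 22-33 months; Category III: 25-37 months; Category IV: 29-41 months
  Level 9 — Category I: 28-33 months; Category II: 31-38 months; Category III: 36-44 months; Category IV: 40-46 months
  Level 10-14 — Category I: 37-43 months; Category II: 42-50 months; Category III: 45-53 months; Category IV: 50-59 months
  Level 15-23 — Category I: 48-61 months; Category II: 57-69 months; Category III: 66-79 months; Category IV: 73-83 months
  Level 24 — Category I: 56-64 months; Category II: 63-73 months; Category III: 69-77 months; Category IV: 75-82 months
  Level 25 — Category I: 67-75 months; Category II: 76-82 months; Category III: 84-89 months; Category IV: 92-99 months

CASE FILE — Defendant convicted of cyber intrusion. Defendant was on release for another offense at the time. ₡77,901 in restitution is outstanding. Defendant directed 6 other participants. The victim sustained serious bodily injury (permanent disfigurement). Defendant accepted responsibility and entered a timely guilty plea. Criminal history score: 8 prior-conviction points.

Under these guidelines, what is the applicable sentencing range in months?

Base offense level for cyber intrusion: 20.
A1 applies (level before this adjustment is 20 ≥ 16, so +3): 20 + 3 = 23.
A2 applies: 23 + 4 = 27.
A3 applies: 27 + 3 = 30.
A4 applies: 30 − 4 = 26.
A5 applies: 26 + 2 = 28.
Level 28 exceeds the maximum of 25; capped at 25.
Final offense level: 25.
Criminal history: 8 prior points → Category III (7-10).
Level 25 falls in the 25 band.
Grid: Level 25 × Category III = 84-89 months.

84-89 months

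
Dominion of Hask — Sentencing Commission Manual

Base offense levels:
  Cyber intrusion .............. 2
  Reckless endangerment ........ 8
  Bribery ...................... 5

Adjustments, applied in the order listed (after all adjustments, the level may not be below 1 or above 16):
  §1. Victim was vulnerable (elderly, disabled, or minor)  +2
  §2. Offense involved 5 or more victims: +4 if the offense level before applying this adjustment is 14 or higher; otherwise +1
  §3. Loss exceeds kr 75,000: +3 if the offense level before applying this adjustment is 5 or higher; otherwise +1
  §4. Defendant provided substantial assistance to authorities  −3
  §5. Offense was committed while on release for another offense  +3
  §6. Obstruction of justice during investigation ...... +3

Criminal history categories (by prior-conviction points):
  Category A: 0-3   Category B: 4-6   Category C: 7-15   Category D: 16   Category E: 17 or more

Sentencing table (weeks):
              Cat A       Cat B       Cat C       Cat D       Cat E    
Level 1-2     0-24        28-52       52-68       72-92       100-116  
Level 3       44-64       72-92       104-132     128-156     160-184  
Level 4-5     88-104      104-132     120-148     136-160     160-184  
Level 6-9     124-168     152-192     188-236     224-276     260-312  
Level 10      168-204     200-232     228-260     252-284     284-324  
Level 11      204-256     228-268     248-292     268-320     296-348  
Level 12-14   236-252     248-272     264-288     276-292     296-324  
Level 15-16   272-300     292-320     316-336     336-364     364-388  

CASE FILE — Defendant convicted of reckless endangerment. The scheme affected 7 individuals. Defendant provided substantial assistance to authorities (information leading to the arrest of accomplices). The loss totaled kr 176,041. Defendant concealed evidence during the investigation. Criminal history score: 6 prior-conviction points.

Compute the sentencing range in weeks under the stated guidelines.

248-272 weeks

Base offense level for reckless endangerment: 8.
§1 does not apply.
§2 applies (level before this adjustment is 8 < 14, so +1): 8 + 1 = 9.
§3 applies (level before this adjustment is 9 ≥ 5, so +3): 9 + 3 = 12.
§4 applies: 12 − 3 = 9.
§5 does not apply.
§6 applies: 9 + 3 = 12.
Final offense level: 12.
Criminal history: 6 prior points → Category B (4-6).
Level 12 falls in the 12-14 band.
Grid: Level 12-14 × Category B = 248-272 weeks.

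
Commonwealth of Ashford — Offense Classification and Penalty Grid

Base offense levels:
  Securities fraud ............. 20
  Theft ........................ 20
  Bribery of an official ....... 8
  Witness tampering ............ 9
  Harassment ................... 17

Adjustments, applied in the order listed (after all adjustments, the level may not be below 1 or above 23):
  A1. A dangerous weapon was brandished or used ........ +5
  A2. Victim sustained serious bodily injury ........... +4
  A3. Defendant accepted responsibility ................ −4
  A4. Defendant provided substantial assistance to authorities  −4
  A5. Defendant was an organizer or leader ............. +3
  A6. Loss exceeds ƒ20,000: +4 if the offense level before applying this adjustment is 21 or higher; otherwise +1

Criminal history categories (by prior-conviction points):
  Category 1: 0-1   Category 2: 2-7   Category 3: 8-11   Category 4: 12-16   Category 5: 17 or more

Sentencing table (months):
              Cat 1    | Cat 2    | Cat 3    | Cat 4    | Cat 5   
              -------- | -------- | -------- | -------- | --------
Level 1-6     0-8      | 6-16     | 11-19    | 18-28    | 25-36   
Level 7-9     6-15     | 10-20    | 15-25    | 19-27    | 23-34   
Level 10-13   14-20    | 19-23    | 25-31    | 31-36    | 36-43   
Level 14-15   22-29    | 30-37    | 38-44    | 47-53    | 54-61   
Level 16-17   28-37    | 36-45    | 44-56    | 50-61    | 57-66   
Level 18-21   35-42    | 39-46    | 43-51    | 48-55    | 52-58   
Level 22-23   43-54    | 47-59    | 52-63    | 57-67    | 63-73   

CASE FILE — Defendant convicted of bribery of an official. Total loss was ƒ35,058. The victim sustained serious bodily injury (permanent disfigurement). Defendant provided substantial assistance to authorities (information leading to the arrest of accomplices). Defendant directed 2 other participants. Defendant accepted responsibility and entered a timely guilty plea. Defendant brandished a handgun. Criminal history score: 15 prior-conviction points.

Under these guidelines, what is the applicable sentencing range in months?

31-36 months

Base offense level for bribery of an official: 8.
A1 applies: 8 + 5 = 13.
A2 applies: 13 + 4 = 17.
A3 applies: 17 − 4 = 13.
A4 applies: 13 − 4 = 9.
A5 applies: 9 + 3 = 12.
A6 applies (level before this adjustment is 12 < 21, so +1): 12 + 1 = 13.
Final offense level: 13.
Criminal history: 15 prior points → Category 4 (12-16).
Level 13 falls in the 10-13 band.
Grid: Level 10-13 × Category 4 = 31-36 months.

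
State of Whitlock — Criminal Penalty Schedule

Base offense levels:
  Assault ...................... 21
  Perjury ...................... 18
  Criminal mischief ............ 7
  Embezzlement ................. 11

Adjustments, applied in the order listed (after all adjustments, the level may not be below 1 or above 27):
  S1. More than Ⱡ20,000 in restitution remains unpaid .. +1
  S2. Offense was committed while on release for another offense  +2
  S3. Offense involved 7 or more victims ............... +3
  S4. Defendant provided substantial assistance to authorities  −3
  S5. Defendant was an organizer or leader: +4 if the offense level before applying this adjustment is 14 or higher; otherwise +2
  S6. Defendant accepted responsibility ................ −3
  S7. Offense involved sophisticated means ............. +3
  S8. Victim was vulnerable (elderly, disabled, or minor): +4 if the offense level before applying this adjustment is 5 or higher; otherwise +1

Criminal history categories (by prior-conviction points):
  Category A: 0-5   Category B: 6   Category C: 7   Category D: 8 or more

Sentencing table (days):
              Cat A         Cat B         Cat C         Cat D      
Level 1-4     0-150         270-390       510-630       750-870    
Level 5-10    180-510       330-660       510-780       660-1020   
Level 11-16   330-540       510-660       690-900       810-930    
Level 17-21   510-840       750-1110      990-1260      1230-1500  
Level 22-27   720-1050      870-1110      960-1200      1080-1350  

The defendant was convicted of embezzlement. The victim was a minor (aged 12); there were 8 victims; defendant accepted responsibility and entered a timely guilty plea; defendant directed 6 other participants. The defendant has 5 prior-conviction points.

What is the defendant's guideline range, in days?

510-840 days

Base offense level for embezzlement: 11.
S3 applies: 11 + 3 = 14.
S5 applies (level before this adjustment is 14 ≥ 14, so +4): 14 + 4 = 18.
S6 applies: 18 − 3 = 15.
S8 applies (level before this adjustment is 15 ≥ 5, so +4): 15 + 4 = 19.
Final offense level: 19.
Criminal history: 5 prior points → Category A (0-5).
Level 19 falls in the 17-21 band.
Grid: Level 17-21 × Category A = 510-840 days.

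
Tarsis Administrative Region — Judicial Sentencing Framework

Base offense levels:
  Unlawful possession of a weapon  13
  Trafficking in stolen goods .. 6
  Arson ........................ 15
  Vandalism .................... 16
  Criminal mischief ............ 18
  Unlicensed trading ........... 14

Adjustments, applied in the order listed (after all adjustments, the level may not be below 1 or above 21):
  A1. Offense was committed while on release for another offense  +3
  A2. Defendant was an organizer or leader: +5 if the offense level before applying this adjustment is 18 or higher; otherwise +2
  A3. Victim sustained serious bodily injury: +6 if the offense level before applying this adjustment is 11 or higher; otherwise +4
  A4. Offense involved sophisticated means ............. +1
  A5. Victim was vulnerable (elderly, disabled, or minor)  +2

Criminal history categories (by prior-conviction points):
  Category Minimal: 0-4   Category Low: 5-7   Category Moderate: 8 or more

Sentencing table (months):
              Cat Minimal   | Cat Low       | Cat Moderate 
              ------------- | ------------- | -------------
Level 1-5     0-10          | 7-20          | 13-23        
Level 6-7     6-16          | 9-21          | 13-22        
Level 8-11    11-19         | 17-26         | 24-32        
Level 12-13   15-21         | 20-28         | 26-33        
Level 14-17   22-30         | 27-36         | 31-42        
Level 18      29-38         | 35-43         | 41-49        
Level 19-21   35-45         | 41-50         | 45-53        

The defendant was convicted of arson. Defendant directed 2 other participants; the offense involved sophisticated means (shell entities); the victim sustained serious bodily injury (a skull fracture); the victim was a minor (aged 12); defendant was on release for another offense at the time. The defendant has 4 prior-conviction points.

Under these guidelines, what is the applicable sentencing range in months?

Base offense level for arson: 15.
A1 applies: 15 + 3 = 18.
A2 applies (level before this adjustment is 18 ≥ 18, so +5): 18 + 5 = 23.
A3 applies (level before this adjustment is 23 ≥ 11, so +6): 23 + 6 = 29.
A4 applies: 29 + 1 = 30.
A5 applies: 30 + 2 = 32.
Level 32 exceeds the maximum of 21; capped at 21.
Final offense level: 21.
Criminal history: 4 prior points → Category Minimal (0-4).
Level 21 falls in the 19-21 band.
Grid: Level 19-21 × Category Minimal = 35-45 months.

35-45 months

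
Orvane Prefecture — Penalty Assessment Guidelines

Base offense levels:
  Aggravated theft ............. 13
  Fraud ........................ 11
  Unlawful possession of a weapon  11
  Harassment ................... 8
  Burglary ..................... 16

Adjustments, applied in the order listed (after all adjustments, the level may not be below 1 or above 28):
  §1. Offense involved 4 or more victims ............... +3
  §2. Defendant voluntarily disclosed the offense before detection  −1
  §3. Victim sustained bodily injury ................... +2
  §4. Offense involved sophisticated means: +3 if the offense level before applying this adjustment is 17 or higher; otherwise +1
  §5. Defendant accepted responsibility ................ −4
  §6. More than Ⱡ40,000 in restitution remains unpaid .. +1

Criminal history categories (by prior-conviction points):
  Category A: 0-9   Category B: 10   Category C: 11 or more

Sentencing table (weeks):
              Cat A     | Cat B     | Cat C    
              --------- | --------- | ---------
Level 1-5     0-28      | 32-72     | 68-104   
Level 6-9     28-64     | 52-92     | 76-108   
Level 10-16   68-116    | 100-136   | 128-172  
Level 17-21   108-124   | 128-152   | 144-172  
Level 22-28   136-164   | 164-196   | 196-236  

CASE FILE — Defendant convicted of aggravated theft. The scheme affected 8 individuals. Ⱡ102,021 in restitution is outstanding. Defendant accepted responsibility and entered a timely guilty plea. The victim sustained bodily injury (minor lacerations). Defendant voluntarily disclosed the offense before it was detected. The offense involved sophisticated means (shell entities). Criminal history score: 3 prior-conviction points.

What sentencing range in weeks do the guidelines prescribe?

108-124 weeks

Base offense level for aggravated theft: 13.
§1 applies: 13 + 3 = 16.
§2 applies: 16 − 1 = 15.
§3 applies: 15 + 2 = 17.
§4 applies (level before this adjustment is 17 ≥ 17, so +3): 17 + 3 = 20.
§5 applies: 20 − 4 = 16.
§6 applies: 16 + 1 = 17.
Final offense level: 17.
Criminal history: 3 prior points → Category A (0-9).
Level 17 falls in the 17-21 band.
Grid: Level 17-21 × Category A = 108-124 weeks.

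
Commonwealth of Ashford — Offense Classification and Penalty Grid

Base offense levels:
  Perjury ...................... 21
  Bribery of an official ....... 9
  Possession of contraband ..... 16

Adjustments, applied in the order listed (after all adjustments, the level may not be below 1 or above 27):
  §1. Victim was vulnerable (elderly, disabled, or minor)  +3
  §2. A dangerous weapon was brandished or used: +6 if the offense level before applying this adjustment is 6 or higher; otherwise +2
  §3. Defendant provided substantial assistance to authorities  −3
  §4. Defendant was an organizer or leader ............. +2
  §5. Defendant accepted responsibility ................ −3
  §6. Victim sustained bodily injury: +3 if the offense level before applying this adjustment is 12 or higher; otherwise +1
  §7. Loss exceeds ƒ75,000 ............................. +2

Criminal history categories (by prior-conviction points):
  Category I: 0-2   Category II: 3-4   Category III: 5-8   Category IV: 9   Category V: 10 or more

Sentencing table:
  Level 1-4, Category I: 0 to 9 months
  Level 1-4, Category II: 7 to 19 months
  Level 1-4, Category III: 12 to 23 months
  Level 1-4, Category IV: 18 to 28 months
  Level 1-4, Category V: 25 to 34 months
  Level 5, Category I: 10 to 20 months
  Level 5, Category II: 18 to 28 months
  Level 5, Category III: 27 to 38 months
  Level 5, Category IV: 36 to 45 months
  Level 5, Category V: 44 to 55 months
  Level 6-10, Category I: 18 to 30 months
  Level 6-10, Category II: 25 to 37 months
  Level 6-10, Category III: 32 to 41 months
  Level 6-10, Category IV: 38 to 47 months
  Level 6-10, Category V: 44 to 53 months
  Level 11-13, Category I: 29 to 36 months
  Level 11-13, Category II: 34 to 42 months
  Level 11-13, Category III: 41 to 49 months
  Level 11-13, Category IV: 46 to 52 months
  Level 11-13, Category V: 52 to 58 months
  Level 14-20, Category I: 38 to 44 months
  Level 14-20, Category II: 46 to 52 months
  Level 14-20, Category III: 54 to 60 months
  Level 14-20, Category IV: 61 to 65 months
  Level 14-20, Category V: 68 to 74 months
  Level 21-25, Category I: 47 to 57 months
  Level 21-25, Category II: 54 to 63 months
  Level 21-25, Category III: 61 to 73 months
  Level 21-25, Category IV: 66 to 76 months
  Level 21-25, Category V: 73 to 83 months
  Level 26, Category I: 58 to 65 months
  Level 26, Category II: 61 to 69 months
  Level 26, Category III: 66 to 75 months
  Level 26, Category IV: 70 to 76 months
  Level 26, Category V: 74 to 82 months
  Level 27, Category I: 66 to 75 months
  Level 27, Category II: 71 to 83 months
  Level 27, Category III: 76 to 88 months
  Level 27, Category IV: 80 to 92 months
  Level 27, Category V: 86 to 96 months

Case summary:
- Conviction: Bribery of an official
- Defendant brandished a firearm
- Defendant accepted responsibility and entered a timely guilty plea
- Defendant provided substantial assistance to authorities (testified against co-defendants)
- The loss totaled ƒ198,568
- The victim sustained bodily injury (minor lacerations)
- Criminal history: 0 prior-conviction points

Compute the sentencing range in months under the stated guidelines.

29-36 months

Base offense level for bribery of an official: 9.
§2 applies (level before this adjustment is 9 ≥ 6, so +6): 9 + 6 = 15.
§3 applies: 15 − 3 = 12.
§4 does not apply.
§5 applies: 12 − 3 = 9.
§6 applies (level before this adjustment is 9 < 12, so +1): 9 + 1 = 10.
§7 applies: 10 + 2 = 12.
Final offense level: 12.
Criminal history: 0 prior points → Category I (0-2).
Level 12 falls in the 11-13 band.
Grid: Level 11-13 × Category I = 29-36 months.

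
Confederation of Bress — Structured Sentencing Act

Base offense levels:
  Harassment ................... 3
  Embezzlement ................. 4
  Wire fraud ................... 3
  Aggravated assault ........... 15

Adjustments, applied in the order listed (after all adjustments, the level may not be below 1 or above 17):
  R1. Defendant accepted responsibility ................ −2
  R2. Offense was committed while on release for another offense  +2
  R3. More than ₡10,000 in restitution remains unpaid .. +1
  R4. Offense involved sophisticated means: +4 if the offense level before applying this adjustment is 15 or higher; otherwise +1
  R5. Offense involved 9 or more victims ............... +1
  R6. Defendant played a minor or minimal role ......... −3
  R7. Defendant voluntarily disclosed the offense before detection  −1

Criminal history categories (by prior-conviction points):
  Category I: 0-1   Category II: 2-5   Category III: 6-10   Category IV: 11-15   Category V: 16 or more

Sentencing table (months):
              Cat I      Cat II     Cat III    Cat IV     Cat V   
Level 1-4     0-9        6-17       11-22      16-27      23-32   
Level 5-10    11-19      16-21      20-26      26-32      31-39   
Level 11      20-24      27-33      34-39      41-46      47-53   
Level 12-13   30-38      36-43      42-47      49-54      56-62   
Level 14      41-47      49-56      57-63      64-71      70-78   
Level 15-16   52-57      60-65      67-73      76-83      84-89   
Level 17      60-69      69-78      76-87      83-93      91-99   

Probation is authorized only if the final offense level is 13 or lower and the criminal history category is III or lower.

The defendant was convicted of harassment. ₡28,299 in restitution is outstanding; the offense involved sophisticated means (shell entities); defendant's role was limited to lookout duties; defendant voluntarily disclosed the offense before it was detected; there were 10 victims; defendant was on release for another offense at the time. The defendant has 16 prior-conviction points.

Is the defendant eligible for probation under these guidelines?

Base offense level for harassment: 3.
R2 applies: 3 + 2 = 5.
R3 applies: 5 + 1 = 6.
R4 applies (level before this adjustment is 6 < 15, so +1): 6 + 1 = 7.
R5 applies: 7 + 1 = 8.
R6 applies: 8 − 3 = 5.
R7 applies: 5 − 1 = 4.
Final offense level: 4.
Criminal history: 16 prior points → Category V (16+).
Level 4 falls in the 1-4 band.
Grid: Level 1-4 × Category V = 23-32 months.
Probation check: level 4 ≤ 13 and category V > III → not eligible.

No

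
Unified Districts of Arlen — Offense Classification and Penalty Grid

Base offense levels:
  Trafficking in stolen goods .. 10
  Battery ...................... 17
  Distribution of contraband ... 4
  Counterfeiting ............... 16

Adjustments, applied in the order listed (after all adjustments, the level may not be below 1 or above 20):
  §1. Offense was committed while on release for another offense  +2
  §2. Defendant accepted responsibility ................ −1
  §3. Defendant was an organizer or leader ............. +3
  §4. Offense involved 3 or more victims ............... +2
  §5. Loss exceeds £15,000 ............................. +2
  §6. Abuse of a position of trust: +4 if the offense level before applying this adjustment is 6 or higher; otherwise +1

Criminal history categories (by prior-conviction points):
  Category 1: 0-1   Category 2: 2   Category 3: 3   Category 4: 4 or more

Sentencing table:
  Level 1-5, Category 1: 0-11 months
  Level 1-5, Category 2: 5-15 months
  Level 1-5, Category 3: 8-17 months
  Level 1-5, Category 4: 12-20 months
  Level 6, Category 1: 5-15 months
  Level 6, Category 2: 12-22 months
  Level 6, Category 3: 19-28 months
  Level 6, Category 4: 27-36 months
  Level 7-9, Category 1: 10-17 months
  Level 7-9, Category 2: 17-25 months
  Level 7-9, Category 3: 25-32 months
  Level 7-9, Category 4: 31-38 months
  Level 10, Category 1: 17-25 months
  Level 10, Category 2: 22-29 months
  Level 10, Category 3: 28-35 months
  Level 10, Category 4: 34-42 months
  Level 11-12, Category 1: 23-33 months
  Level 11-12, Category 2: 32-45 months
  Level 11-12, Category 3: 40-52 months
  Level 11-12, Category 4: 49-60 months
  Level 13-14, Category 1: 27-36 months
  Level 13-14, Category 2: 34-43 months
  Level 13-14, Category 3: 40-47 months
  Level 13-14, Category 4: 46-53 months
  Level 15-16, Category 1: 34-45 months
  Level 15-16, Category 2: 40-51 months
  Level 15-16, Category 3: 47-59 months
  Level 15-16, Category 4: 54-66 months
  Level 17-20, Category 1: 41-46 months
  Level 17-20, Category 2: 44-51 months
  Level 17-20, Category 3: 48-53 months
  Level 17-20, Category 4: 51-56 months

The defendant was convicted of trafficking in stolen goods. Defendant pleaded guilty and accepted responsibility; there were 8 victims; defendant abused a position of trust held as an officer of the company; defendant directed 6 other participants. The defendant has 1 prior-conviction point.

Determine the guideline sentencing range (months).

Base offense level for trafficking in stolen goods: 10.
§1 does not apply.
§2 applies: 10 − 1 = 9.
§3 applies: 9 + 3 = 12.
§4 applies: 12 + 2 = 14.
§5 does not apply.
§6 applies (level before this adjustment is 14 ≥ 6, so +4): 14 + 4 = 18.
Final offense level: 18.
Criminal history: 1 prior point → Category 1 (0-1).
Level 18 falls in the 17-20 band.
Grid: Level 17-20 × Category 1 = 41-46 months.

41-46 months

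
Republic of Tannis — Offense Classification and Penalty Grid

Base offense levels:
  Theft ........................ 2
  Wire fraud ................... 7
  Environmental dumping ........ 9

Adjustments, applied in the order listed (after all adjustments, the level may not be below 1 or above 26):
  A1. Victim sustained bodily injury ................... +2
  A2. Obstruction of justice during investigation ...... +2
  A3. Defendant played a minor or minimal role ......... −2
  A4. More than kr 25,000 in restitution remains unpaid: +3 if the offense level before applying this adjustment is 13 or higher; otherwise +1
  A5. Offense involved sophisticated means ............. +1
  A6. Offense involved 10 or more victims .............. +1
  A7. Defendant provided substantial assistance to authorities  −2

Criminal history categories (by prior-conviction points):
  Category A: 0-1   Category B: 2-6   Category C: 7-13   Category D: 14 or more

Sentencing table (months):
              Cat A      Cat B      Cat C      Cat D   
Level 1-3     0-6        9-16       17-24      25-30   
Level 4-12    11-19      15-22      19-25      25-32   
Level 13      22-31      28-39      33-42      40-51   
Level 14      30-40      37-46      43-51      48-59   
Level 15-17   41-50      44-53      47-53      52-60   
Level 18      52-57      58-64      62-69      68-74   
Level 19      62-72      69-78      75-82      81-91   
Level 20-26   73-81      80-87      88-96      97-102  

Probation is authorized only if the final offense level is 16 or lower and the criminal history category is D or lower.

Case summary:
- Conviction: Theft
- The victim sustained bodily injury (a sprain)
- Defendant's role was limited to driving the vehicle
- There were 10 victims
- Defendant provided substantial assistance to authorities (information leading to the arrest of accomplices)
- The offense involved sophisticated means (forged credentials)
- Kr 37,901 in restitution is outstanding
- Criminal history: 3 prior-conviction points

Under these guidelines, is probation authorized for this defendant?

Yes

Base offense level for theft: 2.
A1 applies: 2 + 2 = 4.
A3 applies: 4 − 2 = 2.
A4 applies (level before this adjustment is 2 < 13, so +1): 2 + 1 = 3.
A5 applies: 3 + 1 = 4.
A6 applies: 4 + 1 = 5.
A7 applies: 5 − 2 = 3.
Final offense level: 3.
Criminal history: 3 prior points → Category B (2-6).
Level 3 falls in the 1-3 band.
Grid: Level 1-3 × Category B = 9-16 months.
Probation check: level 3 ≤ 16 and category B ≤ D → eligible.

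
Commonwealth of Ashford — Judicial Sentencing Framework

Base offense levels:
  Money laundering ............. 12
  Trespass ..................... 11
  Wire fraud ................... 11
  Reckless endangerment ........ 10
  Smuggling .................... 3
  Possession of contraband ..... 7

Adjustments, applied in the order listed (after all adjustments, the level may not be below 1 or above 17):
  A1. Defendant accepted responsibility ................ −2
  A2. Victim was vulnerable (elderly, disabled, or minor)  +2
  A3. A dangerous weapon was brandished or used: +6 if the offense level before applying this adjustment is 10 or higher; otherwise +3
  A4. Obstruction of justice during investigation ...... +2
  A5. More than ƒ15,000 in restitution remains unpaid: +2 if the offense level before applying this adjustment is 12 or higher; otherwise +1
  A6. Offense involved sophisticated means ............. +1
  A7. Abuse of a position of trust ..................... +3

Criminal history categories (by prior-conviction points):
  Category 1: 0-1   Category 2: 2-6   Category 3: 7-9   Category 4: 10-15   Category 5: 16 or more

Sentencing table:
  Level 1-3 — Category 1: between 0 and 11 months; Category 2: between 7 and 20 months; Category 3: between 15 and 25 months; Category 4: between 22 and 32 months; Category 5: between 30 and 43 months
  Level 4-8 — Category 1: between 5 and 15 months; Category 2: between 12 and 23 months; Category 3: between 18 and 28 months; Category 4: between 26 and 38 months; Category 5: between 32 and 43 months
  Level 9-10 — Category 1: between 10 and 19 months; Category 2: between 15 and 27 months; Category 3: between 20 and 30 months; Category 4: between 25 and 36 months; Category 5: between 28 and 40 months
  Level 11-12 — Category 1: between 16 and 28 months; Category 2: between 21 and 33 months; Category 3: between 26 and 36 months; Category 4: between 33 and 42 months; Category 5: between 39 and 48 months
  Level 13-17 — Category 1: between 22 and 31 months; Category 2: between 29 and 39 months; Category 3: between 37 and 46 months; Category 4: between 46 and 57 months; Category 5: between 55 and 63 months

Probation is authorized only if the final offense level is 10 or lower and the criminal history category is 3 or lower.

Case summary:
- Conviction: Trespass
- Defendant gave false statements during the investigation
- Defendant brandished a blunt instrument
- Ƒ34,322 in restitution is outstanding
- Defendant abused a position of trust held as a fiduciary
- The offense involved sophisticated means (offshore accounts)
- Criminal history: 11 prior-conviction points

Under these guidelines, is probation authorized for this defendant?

Base offense level for trespass: 11.
A1 does not apply.
A3 applies (level before this adjustment is 11 ≥ 10, so +6): 11 + 6 = 17.
A4 applies: 17 + 2 = 19.
A5 applies (level before this adjustment is 19 ≥ 12, so +2): 19 + 2 = 21.
A6 applies: 21 + 1 = 22.
A7 applies: 22 + 3 = 25.
Level 25 exceeds the maximum of 17; capped at 17.
Final offense level: 17.
Criminal history: 11 prior points → Category 4 (10-15).
Level 17 falls in the 13-17 band.
Grid: Level 13-17 × Category 4 = 46-57 months.
Probation check: level 17 > 10 and category 4 > 3 → not eligible.

No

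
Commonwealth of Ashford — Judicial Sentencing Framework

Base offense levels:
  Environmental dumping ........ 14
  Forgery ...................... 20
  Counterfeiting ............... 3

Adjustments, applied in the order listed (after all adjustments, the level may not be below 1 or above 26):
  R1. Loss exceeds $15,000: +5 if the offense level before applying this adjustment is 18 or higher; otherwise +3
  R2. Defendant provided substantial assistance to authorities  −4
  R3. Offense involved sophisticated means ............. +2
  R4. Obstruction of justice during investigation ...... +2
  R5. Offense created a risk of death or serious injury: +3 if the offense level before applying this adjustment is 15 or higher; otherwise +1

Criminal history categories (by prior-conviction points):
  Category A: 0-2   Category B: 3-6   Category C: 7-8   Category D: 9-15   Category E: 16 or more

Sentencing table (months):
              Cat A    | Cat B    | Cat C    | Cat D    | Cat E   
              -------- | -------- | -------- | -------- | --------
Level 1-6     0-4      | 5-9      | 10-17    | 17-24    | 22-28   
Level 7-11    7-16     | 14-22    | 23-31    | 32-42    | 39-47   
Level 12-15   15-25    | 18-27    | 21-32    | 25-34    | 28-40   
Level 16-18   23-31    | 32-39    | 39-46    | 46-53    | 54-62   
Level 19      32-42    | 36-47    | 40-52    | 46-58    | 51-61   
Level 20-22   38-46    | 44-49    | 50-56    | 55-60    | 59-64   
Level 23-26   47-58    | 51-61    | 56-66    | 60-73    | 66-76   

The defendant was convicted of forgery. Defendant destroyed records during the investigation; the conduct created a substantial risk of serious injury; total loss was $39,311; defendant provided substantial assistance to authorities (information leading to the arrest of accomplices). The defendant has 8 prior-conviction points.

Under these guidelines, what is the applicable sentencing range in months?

Base offense level for forgery: 20.
R1 applies (level before this adjustment is 20 ≥ 18, so +5): 20 + 5 = 25.
R2 applies: 25 − 4 = 21.
R4 applies: 21 + 2 = 23.
R5 applies (level before this adjustment is 23 ≥ 15, so +3): 23 + 3 = 26.
Final offense level: 26.
Criminal history: 8 prior points → Category C (7-8).
Level 26 falls in the 23-26 band.
Grid: Level 23-26 × Category C = 56-66 months.

56-66 months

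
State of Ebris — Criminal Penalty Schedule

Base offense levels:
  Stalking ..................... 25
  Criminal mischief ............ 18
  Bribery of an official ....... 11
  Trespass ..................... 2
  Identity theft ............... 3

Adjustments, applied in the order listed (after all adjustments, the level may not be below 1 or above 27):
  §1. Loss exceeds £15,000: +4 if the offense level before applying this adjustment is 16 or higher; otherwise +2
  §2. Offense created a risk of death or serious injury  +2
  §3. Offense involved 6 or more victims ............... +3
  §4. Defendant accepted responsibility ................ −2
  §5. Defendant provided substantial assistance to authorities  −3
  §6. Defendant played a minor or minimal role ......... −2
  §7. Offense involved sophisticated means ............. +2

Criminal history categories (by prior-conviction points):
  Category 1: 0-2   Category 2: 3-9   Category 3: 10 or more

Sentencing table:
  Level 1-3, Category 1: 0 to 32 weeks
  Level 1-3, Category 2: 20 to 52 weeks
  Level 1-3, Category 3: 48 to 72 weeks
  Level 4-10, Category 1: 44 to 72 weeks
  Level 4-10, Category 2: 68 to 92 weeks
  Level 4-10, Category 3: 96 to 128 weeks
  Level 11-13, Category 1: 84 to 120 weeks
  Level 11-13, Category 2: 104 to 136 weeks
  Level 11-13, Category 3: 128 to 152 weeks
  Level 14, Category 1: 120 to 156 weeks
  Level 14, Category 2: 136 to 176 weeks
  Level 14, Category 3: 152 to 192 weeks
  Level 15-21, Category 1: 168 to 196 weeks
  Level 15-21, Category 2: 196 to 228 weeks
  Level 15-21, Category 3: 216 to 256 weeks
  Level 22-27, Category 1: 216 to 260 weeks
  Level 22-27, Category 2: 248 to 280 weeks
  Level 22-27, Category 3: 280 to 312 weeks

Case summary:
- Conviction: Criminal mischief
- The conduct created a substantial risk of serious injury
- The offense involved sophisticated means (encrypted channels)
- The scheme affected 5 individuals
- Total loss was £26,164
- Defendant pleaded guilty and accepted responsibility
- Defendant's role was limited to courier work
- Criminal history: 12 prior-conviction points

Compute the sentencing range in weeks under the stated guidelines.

280-312 weeks

Base offense level for criminal mischief: 18.
§1 applies (level before this adjustment is 18 ≥ 16, so +4): 18 + 4 = 22.
§2 applies: 22 + 2 = 24.
§3 does not apply.
§4 applies: 24 − 2 = 22.
§6 applies: 22 − 2 = 20.
§7 applies: 20 + 2 = 22.
Final offense level: 22.
Criminal history: 12 prior points → Category 3 (10+).
Level 22 falls in the 22-27 band.
Grid: Level 22-27 × Category 3 = 280-312 weeks.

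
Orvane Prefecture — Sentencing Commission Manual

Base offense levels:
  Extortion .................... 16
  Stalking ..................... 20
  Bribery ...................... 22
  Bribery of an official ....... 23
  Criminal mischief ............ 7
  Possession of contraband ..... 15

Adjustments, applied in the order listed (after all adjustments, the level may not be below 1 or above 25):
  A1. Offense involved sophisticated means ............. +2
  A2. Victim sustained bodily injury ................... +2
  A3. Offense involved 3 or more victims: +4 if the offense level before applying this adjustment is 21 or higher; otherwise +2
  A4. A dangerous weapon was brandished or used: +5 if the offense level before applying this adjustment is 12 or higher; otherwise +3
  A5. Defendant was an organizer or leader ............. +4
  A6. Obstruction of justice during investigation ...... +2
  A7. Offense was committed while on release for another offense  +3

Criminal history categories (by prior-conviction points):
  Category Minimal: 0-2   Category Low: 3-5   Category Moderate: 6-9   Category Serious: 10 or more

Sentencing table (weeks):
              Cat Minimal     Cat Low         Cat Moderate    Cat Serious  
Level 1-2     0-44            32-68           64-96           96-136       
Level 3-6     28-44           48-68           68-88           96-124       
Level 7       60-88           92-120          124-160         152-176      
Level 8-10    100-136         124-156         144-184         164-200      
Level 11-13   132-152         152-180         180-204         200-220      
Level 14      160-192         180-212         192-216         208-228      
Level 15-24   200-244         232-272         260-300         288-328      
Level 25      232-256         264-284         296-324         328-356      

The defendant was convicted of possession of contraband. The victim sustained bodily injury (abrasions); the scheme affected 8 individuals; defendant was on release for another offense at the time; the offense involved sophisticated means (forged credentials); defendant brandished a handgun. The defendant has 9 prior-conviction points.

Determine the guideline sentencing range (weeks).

Base offense level for possession of contraband: 15.
A1 applies: 15 + 2 = 17.
A2 applies: 17 + 2 = 19.
A3 applies (level before this adjustment is 19 < 21, so +2): 19 + 2 = 21.
A4 applies (level before this adjustment is 21 ≥ 12, so +5): 21 + 5 = 26.
A5 does not apply.
A6 does not apply.
A7 applies: 26 + 3 = 29.
Level 29 exceeds the maximum of 25; capped at 25.
Final offense level: 25.
Criminal history: 9 prior points → Category Moderate (6-9).
Level 25 falls in the 25 band.
Grid: Level 25 × Category Moderate = 296-324 weeks.

296-324 weeks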